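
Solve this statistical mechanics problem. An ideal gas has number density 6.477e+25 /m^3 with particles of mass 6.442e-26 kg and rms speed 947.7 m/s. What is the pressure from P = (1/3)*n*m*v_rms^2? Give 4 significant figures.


Step 1: v_rms^2 = 947.7^2 = 8.981e+05
Step 2: n*m = 6.477e+25*6.442e-26 = 4.172
Step 3: P = (1/3)*4.172*8.981e+05 = 1.249e+06 Pa

1.249e+06


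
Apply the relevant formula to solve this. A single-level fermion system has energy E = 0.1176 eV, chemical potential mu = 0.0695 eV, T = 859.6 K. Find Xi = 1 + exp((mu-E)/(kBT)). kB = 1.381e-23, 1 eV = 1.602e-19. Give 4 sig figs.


Step 1: (mu - E) = 0.0695 - 0.1176 = -0.0481 eV
Step 2: x = (mu-E)*eV/(kB*T) = -0.0481*1.602e-19/(1.381e-23*859.6) = -0.6491
Step 3: exp(x) = 0.5225
Step 4: Xi = 1 + 0.5225 = 1.523

1.523


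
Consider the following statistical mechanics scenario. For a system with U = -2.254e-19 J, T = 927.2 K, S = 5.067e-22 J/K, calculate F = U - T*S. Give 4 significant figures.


Step 1: T*S = 927.2 * 5.067e-22 = 4.698e-19 J
Step 2: F = U - T*S = -2.254e-19 - 4.698e-19
Step 3: F = -6.952e-19 J

-6.952e-19


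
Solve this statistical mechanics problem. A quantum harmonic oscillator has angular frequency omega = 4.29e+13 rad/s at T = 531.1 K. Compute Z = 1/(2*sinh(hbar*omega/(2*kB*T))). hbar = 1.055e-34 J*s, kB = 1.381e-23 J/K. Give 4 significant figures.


Step 1: Compute x = hbar*omega/(kB*T) = 1.055e-34*4.29e+13/(1.381e-23*531.1) = 0.6171
Step 2: x/2 = 0.3085
Step 3: sinh(x/2) = 0.3135
Step 4: Z = 1/(2*0.3135) = 1.595

1.595


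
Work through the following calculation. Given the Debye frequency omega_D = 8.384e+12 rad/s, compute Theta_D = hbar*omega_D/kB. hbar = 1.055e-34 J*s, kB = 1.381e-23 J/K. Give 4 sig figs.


Step 1: hbar*omega_D = 1.055e-34 * 8.384e+12 = 8.845e-22 J
Step 2: Theta_D = 8.845e-22 / 1.381e-23
Step 3: Theta_D = 64.05 K

64.05


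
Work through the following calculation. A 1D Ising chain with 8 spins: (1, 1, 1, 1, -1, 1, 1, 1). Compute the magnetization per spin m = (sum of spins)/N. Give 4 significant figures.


Step 1: Count up spins (+1): 7, down spins (-1): 1
Step 2: Total magnetization M = 7 - 1 = 6
Step 3: m = M/N = 6/8 = 0.75

0.75


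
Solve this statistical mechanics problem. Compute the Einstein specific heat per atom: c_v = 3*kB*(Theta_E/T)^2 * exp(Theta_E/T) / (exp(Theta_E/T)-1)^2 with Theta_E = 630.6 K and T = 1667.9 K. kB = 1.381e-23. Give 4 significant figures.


Step 1: x = Theta_E/T = 630.6/1667.9 = 0.3781
Step 2: x^2 = 0.1429
Step 3: exp(x) = 1.459
Step 4: c_v = 3*1.381e-23*0.1429*1.459/(1.459-1)^2 = 4.094e-23

4.094e-23


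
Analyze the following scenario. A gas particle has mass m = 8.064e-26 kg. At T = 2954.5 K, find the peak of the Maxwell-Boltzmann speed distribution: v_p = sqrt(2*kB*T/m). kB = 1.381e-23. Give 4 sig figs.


Step 1: Numerator = 2*kB*T = 2*1.381e-23*2954.5 = 8.16e-20
Step 2: Ratio = 8.16e-20 / 8.064e-26 = 1.012e+06
Step 3: v_p = sqrt(1.012e+06) = 1006 m/s

1006


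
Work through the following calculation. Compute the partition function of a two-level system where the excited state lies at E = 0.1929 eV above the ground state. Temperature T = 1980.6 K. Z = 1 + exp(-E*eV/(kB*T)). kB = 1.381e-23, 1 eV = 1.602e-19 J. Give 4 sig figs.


Step 1: Compute beta*E = E*eV/(kB*T) = 0.1929*1.602e-19/(1.381e-23*1980.6) = 1.13
Step 2: exp(-beta*E) = exp(-1.13) = 0.3231
Step 3: Z = 1 + 0.3231 = 1.323

1.323


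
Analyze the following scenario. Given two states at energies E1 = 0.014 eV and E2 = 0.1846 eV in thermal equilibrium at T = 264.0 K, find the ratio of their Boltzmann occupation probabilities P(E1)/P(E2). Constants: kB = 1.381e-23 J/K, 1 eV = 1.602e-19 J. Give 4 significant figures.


Step 1: Compute energy difference dE = E1 - E2 = 0.014 - 0.1846 = -0.1706 eV
Step 2: Convert to Joules: dE_J = -0.1706 * 1.602e-19 = -2.733e-20 J
Step 3: Compute exponent = -dE_J / (kB * T) = -(-2.733e-20) / (1.381e-23 * 264.0) = 7.496
Step 4: P(E1)/P(E2) = exp(7.496) = 1801

1801


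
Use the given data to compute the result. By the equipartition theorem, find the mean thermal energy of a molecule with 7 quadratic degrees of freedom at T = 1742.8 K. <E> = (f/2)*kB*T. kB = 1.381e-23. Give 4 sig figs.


Step 1: f/2 = 7/2 = 3.5
Step 2: kB*T = 1.381e-23 * 1742.8 = 2.407e-20
Step 3: <E> = 3.5 * 2.407e-20 = 8.424e-20 J

8.424e-20


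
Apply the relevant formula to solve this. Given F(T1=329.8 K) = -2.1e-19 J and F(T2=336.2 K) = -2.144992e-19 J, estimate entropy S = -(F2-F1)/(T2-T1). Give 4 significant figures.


Step 1: dF = F2 - F1 = -2.144992e-19 - (-2.1e-19) = -4.4992e-21 J
Step 2: dT = T2 - T1 = 336.2 - 329.8 = 6.4 K
Step 3: S = -dF/dT = -(-4.4992e-21)/6.4 = 7.03e-22 J/K

7.03e-22


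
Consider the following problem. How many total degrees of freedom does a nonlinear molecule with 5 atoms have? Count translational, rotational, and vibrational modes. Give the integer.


Step 1: Translational DOF = 3
Step 2: Rotational DOF (nonlinear) = 3
Step 3: Vibrational DOF = 3*5 - 6 = 9
Step 4: Total = 3 + 3 + 9 = 15

15


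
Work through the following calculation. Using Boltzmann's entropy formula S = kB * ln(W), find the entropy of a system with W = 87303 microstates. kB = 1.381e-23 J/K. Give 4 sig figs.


Step 1: ln(W) = ln(87303) = 11.38
Step 2: S = kB * ln(W) = 1.381e-23 * 11.38
Step 3: S = 1.571e-22 J/K

1.571e-22


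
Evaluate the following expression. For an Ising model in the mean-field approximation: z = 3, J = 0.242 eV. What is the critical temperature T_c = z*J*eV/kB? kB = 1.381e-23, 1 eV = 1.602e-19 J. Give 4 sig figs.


Step 1: z*J = 3*0.242 = 0.726 eV
Step 2: Convert to Joules: 0.726*1.602e-19 = 1.163e-19 J
Step 3: T_c = 1.163e-19 / 1.381e-23 = 8422 K

8422


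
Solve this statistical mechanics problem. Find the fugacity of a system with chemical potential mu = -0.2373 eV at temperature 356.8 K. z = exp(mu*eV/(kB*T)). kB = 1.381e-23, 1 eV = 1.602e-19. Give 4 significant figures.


Step 1: Convert mu to Joules: -0.2373*1.602e-19 = -3.802e-20 J
Step 2: kB*T = 1.381e-23*356.8 = 4.927e-21 J
Step 3: mu/(kB*T) = -7.715
Step 4: z = exp(-7.715) = 0.000446

0.000446


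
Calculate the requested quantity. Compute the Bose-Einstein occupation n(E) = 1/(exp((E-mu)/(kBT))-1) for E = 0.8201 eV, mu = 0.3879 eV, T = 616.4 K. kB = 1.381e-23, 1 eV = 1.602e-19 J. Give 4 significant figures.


Step 1: (E - mu) = 0.4322 eV
Step 2: x = (E-mu)*eV/(kB*T) = 0.4322*1.602e-19/(1.381e-23*616.4) = 8.134
Step 3: exp(x) = 3408
Step 4: n = 1/(exp(x)-1) = 0.0002936

0.0002936


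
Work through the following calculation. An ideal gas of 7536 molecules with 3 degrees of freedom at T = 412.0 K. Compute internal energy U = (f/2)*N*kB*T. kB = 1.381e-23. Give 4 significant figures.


Step 1: f/2 = 3/2 = 1.5
Step 2: N*kB*T = 7536*1.381e-23*412.0 = 4.288e-17
Step 3: U = 1.5 * 4.288e-17 = 6.432e-17 J

6.432e-17


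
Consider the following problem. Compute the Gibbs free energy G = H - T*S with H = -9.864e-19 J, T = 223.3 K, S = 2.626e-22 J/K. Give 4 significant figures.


Step 1: T*S = 223.3 * 2.626e-22 = 5.864e-20 J
Step 2: G = H - T*S = -9.864e-19 - 5.864e-20
Step 3: G = -1.045e-18 J

-1.045e-18


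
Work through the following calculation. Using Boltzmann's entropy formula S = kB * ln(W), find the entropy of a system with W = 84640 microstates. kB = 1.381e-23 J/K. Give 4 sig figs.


Step 1: ln(W) = ln(84640) = 11.35
Step 2: S = kB * ln(W) = 1.381e-23 * 11.35
Step 3: S = 1.567e-22 J/K

1.567e-22


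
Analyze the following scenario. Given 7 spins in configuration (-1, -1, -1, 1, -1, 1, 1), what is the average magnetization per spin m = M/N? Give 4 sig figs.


Step 1: Count up spins (+1): 3, down spins (-1): 4
Step 2: Total magnetization M = 3 - 4 = -1
Step 3: m = M/N = -1/7 = -0.1429

-0.1429


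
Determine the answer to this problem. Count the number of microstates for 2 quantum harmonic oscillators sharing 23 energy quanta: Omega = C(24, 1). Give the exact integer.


Step 1: Use binomial coefficient C(24, 1)
Step 2: Numerator = 24! / 23!
Step 3: Denominator = 1!
Step 4: Omega = 24

24


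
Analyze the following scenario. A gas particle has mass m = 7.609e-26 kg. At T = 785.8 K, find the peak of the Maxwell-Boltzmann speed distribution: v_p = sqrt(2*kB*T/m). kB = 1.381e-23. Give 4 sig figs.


Step 1: Numerator = 2*kB*T = 2*1.381e-23*785.8 = 2.17e-20
Step 2: Ratio = 2.17e-20 / 7.609e-26 = 2.852e+05
Step 3: v_p = sqrt(2.852e+05) = 534.1 m/s

534.1


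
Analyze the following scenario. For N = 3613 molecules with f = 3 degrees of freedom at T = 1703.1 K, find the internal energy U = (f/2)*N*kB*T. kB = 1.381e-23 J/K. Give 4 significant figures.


Step 1: f/2 = 3/2 = 1.5
Step 2: N*kB*T = 3613*1.381e-23*1703.1 = 8.498e-17
Step 3: U = 1.5 * 8.498e-17 = 1.275e-16 J

1.275e-16


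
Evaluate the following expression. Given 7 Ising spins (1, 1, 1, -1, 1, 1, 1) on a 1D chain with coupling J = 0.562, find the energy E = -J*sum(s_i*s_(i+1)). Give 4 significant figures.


Step 1: Nearest-neighbor products: 1, 1, -1, -1, 1, 1
Step 2: Sum of products = 2
Step 3: E = -0.562 * 2 = -1.124

-1.124


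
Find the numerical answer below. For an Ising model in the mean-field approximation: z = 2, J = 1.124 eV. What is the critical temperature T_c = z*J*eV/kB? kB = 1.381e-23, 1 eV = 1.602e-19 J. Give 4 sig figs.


Step 1: z*J = 2*1.124 = 2.248 eV
Step 2: Convert to Joules: 2.248*1.602e-19 = 3.601e-19 J
Step 3: T_c = 3.601e-19 / 1.381e-23 = 2.608e+04 K

2.608e+04


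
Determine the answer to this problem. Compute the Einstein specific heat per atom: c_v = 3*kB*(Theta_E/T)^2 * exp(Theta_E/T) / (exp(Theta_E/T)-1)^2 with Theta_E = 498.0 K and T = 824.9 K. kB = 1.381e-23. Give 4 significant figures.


Step 1: x = Theta_E/T = 498.0/824.9 = 0.6037
Step 2: x^2 = 0.3645
Step 3: exp(x) = 1.829
Step 4: c_v = 3*1.381e-23*0.3645*1.829/(1.829-1)^2 = 4.019e-23

4.019e-23


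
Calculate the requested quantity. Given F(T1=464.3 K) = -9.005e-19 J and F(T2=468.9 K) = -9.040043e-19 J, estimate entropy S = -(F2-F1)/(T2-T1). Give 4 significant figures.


Step 1: dF = F2 - F1 = -9.040043e-19 - (-9.005e-19) = -3.5043e-21 J
Step 2: dT = T2 - T1 = 468.9 - 464.3 = 4.6 K
Step 3: S = -dF/dT = -(-3.5043e-21)/4.6 = 7.618e-22 J/K

7.618e-22


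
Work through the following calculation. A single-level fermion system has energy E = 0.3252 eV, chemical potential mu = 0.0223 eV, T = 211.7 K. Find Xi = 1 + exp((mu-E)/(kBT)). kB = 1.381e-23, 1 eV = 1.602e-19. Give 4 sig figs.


Step 1: (mu - E) = 0.0223 - 0.3252 = -0.3029 eV
Step 2: x = (mu-E)*eV/(kB*T) = -0.3029*1.602e-19/(1.381e-23*211.7) = -16.6
Step 3: exp(x) = 6.19e-08
Step 4: Xi = 1 + 6.19e-08 = 1

1


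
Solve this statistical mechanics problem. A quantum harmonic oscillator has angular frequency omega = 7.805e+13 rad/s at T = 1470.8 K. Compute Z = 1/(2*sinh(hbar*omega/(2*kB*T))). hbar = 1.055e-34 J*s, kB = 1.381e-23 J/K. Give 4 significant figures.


Step 1: Compute x = hbar*omega/(kB*T) = 1.055e-34*7.805e+13/(1.381e-23*1470.8) = 0.4054
Step 2: x/2 = 0.2027
Step 3: sinh(x/2) = 0.2041
Step 4: Z = 1/(2*0.2041) = 2.45

2.45


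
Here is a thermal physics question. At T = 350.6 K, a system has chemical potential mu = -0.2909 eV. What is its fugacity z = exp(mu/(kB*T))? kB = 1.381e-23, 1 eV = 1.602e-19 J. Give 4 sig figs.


Step 1: Convert mu to Joules: -0.2909*1.602e-19 = -4.66e-20 J
Step 2: kB*T = 1.381e-23*350.6 = 4.842e-21 J
Step 3: mu/(kB*T) = -9.625
Step 4: z = exp(-9.625) = 6.606e-05

6.606e-05


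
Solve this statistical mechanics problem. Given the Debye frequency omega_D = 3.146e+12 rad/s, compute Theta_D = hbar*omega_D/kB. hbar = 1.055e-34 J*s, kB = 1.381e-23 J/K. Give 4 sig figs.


Step 1: hbar*omega_D = 1.055e-34 * 3.146e+12 = 3.319e-22 J
Step 2: Theta_D = 3.319e-22 / 1.381e-23
Step 3: Theta_D = 24.03 K

24.03


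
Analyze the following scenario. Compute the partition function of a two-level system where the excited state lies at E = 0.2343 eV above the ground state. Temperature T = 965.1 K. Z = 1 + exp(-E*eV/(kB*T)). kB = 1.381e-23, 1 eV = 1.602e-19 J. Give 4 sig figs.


Step 1: Compute beta*E = E*eV/(kB*T) = 0.2343*1.602e-19/(1.381e-23*965.1) = 2.816
Step 2: exp(-beta*E) = exp(-2.816) = 0.05983
Step 3: Z = 1 + 0.05983 = 1.06

1.06


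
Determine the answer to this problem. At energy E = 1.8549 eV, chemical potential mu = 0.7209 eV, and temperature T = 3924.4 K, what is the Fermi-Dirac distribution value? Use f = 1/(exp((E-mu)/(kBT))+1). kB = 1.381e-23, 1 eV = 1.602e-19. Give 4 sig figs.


Step 1: (E - mu) = 1.8549 - 0.7209 = 1.134 eV
Step 2: Convert: (E-mu)*eV = 1.817e-19 J
Step 3: x = (E-mu)*eV/(kB*T) = 3.352
Step 4: f = 1/(exp(3.352)+1) = 0.03383

0.03383


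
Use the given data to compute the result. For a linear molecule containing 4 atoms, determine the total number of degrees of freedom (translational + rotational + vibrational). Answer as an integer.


Step 1: Translational DOF = 3
Step 2: Rotational DOF (linear) = 2
Step 3: Vibrational DOF = 3*4 - 5 = 7
Step 4: Total = 3 + 2 + 7 = 12

12


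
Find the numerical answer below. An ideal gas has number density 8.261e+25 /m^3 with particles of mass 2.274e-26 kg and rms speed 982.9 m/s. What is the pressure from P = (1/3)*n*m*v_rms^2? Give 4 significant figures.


Step 1: v_rms^2 = 982.9^2 = 9.661e+05
Step 2: n*m = 8.261e+25*2.274e-26 = 1.879
Step 3: P = (1/3)*1.879*9.661e+05 = 6.05e+05 Pa

6.05e+05


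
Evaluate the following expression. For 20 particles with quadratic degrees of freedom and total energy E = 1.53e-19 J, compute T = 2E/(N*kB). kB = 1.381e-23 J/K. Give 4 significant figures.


Step 1: Numerator = 2*E = 2*1.53e-19 = 3.06e-19 J
Step 2: Denominator = N*kB = 20*1.381e-23 = 2.762e-22
Step 3: T = 3.06e-19 / 2.762e-22 = 1108 K

1108


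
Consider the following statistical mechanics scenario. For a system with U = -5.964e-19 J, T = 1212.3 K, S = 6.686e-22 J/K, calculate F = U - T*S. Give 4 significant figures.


Step 1: T*S = 1212.3 * 6.686e-22 = 8.105e-19 J
Step 2: F = U - T*S = -5.964e-19 - 8.105e-19
Step 3: F = -1.407e-18 J

-1.407e-18


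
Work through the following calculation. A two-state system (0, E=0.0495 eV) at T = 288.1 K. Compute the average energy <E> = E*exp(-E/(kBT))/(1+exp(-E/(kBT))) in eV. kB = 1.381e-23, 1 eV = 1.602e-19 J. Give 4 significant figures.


Step 1: beta*E = 0.0495*1.602e-19/(1.381e-23*288.1) = 1.993
Step 2: exp(-beta*E) = 0.1363
Step 3: <E> = 0.0495*0.1363/(1+0.1363) = 0.005936 eV

0.005936


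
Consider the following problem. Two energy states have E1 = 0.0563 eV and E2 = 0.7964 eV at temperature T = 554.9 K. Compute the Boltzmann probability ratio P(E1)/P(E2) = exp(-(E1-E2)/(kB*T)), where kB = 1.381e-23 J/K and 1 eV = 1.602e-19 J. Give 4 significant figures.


Step 1: Compute energy difference dE = E1 - E2 = 0.0563 - 0.7964 = -0.7401 eV
Step 2: Convert to Joules: dE_J = -0.7401 * 1.602e-19 = -1.186e-19 J
Step 3: Compute exponent = -dE_J / (kB * T) = -(-1.186e-19) / (1.381e-23 * 554.9) = 15.47
Step 4: P(E1)/P(E2) = exp(15.47) = 5.241e+06

5.241e+06


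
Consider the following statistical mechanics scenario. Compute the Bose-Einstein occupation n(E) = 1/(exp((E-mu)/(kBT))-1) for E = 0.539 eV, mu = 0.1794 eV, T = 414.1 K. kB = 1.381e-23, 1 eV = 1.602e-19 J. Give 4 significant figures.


Step 1: (E - mu) = 0.3596 eV
Step 2: x = (E-mu)*eV/(kB*T) = 0.3596*1.602e-19/(1.381e-23*414.1) = 10.07
Step 3: exp(x) = 2.371e+04
Step 4: n = 1/(exp(x)-1) = 4.218e-05

4.218e-05


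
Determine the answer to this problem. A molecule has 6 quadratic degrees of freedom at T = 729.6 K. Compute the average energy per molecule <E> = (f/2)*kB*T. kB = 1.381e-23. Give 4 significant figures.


Step 1: f/2 = 6/2 = 3
Step 2: kB*T = 1.381e-23 * 729.6 = 1.008e-20
Step 3: <E> = 3 * 1.008e-20 = 3.023e-20 J

3.023e-20


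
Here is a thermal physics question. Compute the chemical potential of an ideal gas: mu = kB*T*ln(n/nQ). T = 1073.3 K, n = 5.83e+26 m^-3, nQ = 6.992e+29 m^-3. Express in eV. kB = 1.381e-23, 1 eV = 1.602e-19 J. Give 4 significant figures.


Step 1: n/nQ = 5.83e+26/6.992e+29 = 0.0008338
Step 2: ln(n/nQ) = -7.09
Step 3: mu = kB*T*ln(n/nQ) = 1.482e-20*-7.09 = -1.051e-19 J
Step 4: Convert to eV: -1.051e-19/1.602e-19 = -0.6559 eV

-0.6559


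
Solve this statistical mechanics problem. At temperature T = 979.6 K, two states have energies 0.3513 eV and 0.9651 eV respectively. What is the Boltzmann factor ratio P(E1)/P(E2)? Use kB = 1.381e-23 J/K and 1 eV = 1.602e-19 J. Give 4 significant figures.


Step 1: Compute energy difference dE = E1 - E2 = 0.3513 - 0.9651 = -0.6138 eV
Step 2: Convert to Joules: dE_J = -0.6138 * 1.602e-19 = -9.833e-20 J
Step 3: Compute exponent = -dE_J / (kB * T) = -(-9.833e-20) / (1.381e-23 * 979.6) = 7.269
Step 4: P(E1)/P(E2) = exp(7.269) = 1434

1434


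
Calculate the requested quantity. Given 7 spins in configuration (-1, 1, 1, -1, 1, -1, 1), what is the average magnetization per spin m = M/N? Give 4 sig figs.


Step 1: Count up spins (+1): 4, down spins (-1): 3
Step 2: Total magnetization M = 4 - 3 = 1
Step 3: m = M/N = 1/7 = 0.1429

0.1429


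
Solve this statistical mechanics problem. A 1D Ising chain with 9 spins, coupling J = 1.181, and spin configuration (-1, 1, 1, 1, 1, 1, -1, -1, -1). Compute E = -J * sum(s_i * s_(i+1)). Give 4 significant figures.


Step 1: Nearest-neighbor products: -1, 1, 1, 1, 1, -1, 1, 1
Step 2: Sum of products = 4
Step 3: E = -1.181 * 4 = -4.724

-4.724


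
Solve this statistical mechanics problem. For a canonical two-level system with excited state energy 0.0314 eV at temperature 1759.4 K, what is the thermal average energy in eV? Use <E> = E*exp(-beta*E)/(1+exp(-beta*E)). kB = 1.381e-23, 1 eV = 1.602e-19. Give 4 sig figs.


Step 1: beta*E = 0.0314*1.602e-19/(1.381e-23*1759.4) = 0.207
Step 2: exp(-beta*E) = 0.813
Step 3: <E> = 0.0314*0.813/(1+0.813) = 0.01408 eV

0.01408


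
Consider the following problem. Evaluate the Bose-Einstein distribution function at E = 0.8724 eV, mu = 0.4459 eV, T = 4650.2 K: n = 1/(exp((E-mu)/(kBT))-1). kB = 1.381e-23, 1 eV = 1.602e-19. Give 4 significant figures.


Step 1: (E - mu) = 0.4265 eV
Step 2: x = (E-mu)*eV/(kB*T) = 0.4265*1.602e-19/(1.381e-23*4650.2) = 1.064
Step 3: exp(x) = 2.898
Step 4: n = 1/(exp(x)-1) = 0.5269

0.5269


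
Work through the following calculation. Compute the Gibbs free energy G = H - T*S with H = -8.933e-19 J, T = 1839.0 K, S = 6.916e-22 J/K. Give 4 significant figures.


Step 1: T*S = 1839.0 * 6.916e-22 = 1.272e-18 J
Step 2: G = H - T*S = -8.933e-19 - 1.272e-18
Step 3: G = -2.165e-18 J

-2.165e-18


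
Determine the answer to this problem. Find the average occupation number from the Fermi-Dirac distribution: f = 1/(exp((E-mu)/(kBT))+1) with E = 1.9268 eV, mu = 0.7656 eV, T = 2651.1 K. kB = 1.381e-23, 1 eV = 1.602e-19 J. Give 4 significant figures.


Step 1: (E - mu) = 1.9268 - 0.7656 = 1.161 eV
Step 2: Convert: (E-mu)*eV = 1.86e-19 J
Step 3: x = (E-mu)*eV/(kB*T) = 5.081
Step 4: f = 1/(exp(5.081)+1) = 0.006175

0.006175


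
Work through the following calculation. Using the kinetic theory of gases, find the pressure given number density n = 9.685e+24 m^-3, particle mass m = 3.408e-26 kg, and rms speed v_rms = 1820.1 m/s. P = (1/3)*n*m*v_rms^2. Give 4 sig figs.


Step 1: v_rms^2 = 1820.1^2 = 3.313e+06
Step 2: n*m = 9.685e+24*3.408e-26 = 0.3301
Step 3: P = (1/3)*0.3301*3.313e+06 = 3.645e+05 Pa

3.645e+05


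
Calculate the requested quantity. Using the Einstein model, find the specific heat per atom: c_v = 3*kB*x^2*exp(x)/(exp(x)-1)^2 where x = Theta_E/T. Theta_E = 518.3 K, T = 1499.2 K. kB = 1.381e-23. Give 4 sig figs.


Step 1: x = Theta_E/T = 518.3/1499.2 = 0.3457
Step 2: x^2 = 0.1195
Step 3: exp(x) = 1.413
Step 4: c_v = 3*1.381e-23*0.1195*1.413/(1.413-1)^2 = 4.102e-23

4.102e-23


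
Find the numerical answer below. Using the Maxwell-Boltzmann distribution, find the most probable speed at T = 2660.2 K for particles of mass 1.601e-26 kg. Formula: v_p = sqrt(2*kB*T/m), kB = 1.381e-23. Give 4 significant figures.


Step 1: Numerator = 2*kB*T = 2*1.381e-23*2660.2 = 7.347e-20
Step 2: Ratio = 7.347e-20 / 1.601e-26 = 4.589e+06
Step 3: v_p = sqrt(4.589e+06) = 2142 m/s

2142


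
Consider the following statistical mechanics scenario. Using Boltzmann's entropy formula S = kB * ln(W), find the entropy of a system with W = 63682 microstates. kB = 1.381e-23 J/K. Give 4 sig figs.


Step 1: ln(W) = ln(63682) = 11.06
Step 2: S = kB * ln(W) = 1.381e-23 * 11.06
Step 3: S = 1.528e-22 J/K

1.528e-22


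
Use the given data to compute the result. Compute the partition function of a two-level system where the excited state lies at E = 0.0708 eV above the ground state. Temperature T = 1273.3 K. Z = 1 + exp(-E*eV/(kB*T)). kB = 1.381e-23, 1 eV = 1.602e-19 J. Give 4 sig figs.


Step 1: Compute beta*E = E*eV/(kB*T) = 0.0708*1.602e-19/(1.381e-23*1273.3) = 0.645
Step 2: exp(-beta*E) = exp(-0.645) = 0.5247
Step 3: Z = 1 + 0.5247 = 1.525

1.525


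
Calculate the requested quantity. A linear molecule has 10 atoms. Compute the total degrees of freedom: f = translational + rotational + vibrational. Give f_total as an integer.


Step 1: Translational DOF = 3
Step 2: Rotational DOF (linear) = 2
Step 3: Vibrational DOF = 3*10 - 5 = 25
Step 4: Total = 3 + 2 + 25 = 30

30


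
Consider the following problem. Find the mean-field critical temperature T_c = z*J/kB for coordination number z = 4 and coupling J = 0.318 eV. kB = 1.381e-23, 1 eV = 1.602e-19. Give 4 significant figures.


Step 1: z*J = 4*0.318 = 1.272 eV
Step 2: Convert to Joules: 1.272*1.602e-19 = 2.038e-19 J
Step 3: T_c = 2.038e-19 / 1.381e-23 = 1.476e+04 K

1.476e+04


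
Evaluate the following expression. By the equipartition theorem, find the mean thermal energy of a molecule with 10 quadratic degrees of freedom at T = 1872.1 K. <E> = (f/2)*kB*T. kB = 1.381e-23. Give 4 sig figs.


Step 1: f/2 = 10/2 = 5
Step 2: kB*T = 1.381e-23 * 1872.1 = 2.585e-20
Step 3: <E> = 5 * 2.585e-20 = 1.293e-19 J

1.293e-19


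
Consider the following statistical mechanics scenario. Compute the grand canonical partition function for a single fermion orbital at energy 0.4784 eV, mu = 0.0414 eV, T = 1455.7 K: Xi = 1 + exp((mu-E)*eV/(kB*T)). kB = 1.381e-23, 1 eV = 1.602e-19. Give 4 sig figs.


Step 1: (mu - E) = 0.0414 - 0.4784 = -0.437 eV
Step 2: x = (mu-E)*eV/(kB*T) = -0.437*1.602e-19/(1.381e-23*1455.7) = -3.482
Step 3: exp(x) = 0.03073
Step 4: Xi = 1 + 0.03073 = 1.031

1.031


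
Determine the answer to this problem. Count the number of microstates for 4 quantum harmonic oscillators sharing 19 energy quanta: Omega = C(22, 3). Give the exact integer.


Step 1: Use binomial coefficient C(22, 3)
Step 2: Numerator = 22! / 19!
Step 3: Denominator = 3!
Step 4: Omega = 1540

1540


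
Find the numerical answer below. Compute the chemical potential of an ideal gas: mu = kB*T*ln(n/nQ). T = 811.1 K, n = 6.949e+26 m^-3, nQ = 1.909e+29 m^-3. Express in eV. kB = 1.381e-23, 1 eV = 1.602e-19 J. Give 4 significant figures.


Step 1: n/nQ = 6.949e+26/1.909e+29 = 0.00364
Step 2: ln(n/nQ) = -5.616
Step 3: mu = kB*T*ln(n/nQ) = 1.12e-20*-5.616 = -6.29e-20 J
Step 4: Convert to eV: -6.29e-20/1.602e-19 = -0.3927 eV

-0.3927


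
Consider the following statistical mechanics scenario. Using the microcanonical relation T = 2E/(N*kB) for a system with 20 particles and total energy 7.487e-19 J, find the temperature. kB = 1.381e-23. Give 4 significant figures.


Step 1: Numerator = 2*E = 2*7.487e-19 = 1.497e-18 J
Step 2: Denominator = N*kB = 20*1.381e-23 = 2.762e-22
Step 3: T = 1.497e-18 / 2.762e-22 = 5421 K

5421


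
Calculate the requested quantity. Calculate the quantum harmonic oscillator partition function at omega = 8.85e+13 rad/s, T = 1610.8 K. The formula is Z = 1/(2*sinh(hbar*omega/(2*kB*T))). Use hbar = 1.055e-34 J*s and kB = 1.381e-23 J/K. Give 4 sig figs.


Step 1: Compute x = hbar*omega/(kB*T) = 1.055e-34*8.85e+13/(1.381e-23*1610.8) = 0.4197
Step 2: x/2 = 0.2099
Step 3: sinh(x/2) = 0.2114
Step 4: Z = 1/(2*0.2114) = 2.365

2.365


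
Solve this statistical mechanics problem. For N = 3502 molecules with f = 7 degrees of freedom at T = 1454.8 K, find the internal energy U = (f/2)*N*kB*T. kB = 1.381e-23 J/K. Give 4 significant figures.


Step 1: f/2 = 7/2 = 3.5
Step 2: N*kB*T = 3502*1.381e-23*1454.8 = 7.036e-17
Step 3: U = 3.5 * 7.036e-17 = 2.463e-16 J

2.463e-16


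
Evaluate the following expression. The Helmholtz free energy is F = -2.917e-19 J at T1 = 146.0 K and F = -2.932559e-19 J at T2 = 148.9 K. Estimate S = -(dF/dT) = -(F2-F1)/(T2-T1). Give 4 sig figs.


Step 1: dF = F2 - F1 = -2.932559e-19 - (-2.917e-19) = -1.5559e-21 J
Step 2: dT = T2 - T1 = 148.9 - 146.0 = 2.9 K
Step 3: S = -dF/dT = -(-1.5559e-21)/2.9 = 5.365e-22 J/K

5.365e-22


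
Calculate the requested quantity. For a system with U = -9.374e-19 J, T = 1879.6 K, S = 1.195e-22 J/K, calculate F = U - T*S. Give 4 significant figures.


Step 1: T*S = 1879.6 * 1.195e-22 = 2.246e-19 J
Step 2: F = U - T*S = -9.374e-19 - 2.246e-19
Step 3: F = -1.162e-18 J

-1.162e-18


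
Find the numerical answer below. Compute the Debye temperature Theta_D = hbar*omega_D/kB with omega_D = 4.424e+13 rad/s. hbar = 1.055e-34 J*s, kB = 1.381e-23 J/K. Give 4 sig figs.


Step 1: hbar*omega_D = 1.055e-34 * 4.424e+13 = 4.667e-21 J
Step 2: Theta_D = 4.667e-21 / 1.381e-23
Step 3: Theta_D = 338 K

338


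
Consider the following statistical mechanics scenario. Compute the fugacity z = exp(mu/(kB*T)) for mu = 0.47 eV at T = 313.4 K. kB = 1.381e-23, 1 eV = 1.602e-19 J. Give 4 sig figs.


Step 1: Convert mu to Joules: 0.47*1.602e-19 = 7.529e-20 J
Step 2: kB*T = 1.381e-23*313.4 = 4.328e-21 J
Step 3: mu/(kB*T) = 17.4
Step 4: z = exp(17.4) = 3.592e+07

3.592e+07


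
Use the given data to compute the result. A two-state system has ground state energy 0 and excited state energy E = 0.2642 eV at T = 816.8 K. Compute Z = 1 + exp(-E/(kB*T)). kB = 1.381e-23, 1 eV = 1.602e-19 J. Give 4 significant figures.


Step 1: Compute beta*E = E*eV/(kB*T) = 0.2642*1.602e-19/(1.381e-23*816.8) = 3.752
Step 2: exp(-beta*E) = exp(-3.752) = 0.02347
Step 3: Z = 1 + 0.02347 = 1.023

1.023


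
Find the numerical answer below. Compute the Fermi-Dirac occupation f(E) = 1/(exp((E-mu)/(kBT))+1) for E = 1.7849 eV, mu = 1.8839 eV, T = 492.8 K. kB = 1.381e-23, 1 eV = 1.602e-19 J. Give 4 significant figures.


Step 1: (E - mu) = 1.7849 - 1.8839 = -0.099 eV
Step 2: Convert: (E-mu)*eV = -1.586e-20 J
Step 3: x = (E-mu)*eV/(kB*T) = -2.33
Step 4: f = 1/(exp(-2.33)+1) = 0.9114

0.9114


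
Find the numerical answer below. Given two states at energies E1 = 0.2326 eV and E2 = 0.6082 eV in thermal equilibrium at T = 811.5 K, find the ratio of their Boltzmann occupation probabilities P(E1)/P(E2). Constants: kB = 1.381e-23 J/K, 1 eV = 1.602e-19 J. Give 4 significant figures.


Step 1: Compute energy difference dE = E1 - E2 = 0.2326 - 0.6082 = -0.3756 eV
Step 2: Convert to Joules: dE_J = -0.3756 * 1.602e-19 = -6.017e-20 J
Step 3: Compute exponent = -dE_J / (kB * T) = -(-6.017e-20) / (1.381e-23 * 811.5) = 5.369
Step 4: P(E1)/P(E2) = exp(5.369) = 214.7

214.7


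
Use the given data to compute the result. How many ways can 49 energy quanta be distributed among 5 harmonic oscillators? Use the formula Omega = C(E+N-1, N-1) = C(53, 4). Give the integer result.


Step 1: Use binomial coefficient C(53, 4)
Step 2: Numerator = 53! / 49!
Step 3: Denominator = 4!
Step 4: Omega = 292825

292825


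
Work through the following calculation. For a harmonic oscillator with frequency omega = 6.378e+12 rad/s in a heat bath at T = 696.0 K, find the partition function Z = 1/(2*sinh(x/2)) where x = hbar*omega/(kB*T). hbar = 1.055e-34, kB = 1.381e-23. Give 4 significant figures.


Step 1: Compute x = hbar*omega/(kB*T) = 1.055e-34*6.378e+12/(1.381e-23*696.0) = 0.07001
Step 2: x/2 = 0.035
Step 3: sinh(x/2) = 0.03501
Step 4: Z = 1/(2*0.03501) = 14.28

14.28


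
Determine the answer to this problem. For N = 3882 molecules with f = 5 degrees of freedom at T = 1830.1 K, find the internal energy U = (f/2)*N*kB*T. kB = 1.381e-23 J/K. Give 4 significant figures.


Step 1: f/2 = 5/2 = 2.5
Step 2: N*kB*T = 3882*1.381e-23*1830.1 = 9.811e-17
Step 3: U = 2.5 * 9.811e-17 = 2.453e-16 J

2.453e-16


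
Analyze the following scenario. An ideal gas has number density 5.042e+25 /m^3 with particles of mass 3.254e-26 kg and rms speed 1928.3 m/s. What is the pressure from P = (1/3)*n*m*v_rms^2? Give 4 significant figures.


Step 1: v_rms^2 = 1928.3^2 = 3.718e+06
Step 2: n*m = 5.042e+25*3.254e-26 = 1.641
Step 3: P = (1/3)*1.641*3.718e+06 = 2.034e+06 Pa

2.034e+06


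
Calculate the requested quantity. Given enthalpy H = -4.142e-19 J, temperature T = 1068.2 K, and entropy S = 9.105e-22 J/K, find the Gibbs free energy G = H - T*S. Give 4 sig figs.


Step 1: T*S = 1068.2 * 9.105e-22 = 9.726e-19 J
Step 2: G = H - T*S = -4.142e-19 - 9.726e-19
Step 3: G = -1.387e-18 J

-1.387e-18


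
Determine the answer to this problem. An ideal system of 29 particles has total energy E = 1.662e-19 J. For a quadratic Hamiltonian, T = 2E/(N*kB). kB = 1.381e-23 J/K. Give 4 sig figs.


Step 1: Numerator = 2*E = 2*1.662e-19 = 3.324e-19 J
Step 2: Denominator = N*kB = 29*1.381e-23 = 4.005e-22
Step 3: T = 3.324e-19 / 4.005e-22 = 830 K

830


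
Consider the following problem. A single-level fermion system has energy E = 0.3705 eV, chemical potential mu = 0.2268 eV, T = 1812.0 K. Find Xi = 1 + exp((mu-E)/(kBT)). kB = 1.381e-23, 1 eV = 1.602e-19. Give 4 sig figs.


Step 1: (mu - E) = 0.2268 - 0.3705 = -0.1437 eV
Step 2: x = (mu-E)*eV/(kB*T) = -0.1437*1.602e-19/(1.381e-23*1812.0) = -0.92
Step 3: exp(x) = 0.3985
Step 4: Xi = 1 + 0.3985 = 1.399

1.399


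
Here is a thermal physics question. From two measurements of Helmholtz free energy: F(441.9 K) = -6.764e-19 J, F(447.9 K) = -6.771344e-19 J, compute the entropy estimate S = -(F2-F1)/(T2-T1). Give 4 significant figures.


Step 1: dF = F2 - F1 = -6.771344e-19 - (-6.764e-19) = -7.344e-22 J
Step 2: dT = T2 - T1 = 447.9 - 441.9 = 6 K
Step 3: S = -dF/dT = -(-7.344e-22)/6 = 1.224e-22 J/K

1.224e-22


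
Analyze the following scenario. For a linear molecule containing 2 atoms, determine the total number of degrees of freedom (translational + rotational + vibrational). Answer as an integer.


Step 1: Translational DOF = 3
Step 2: Rotational DOF (linear) = 2
Step 3: Vibrational DOF = 3*2 - 5 = 1
Step 4: Total = 3 + 2 + 1 = 6

6


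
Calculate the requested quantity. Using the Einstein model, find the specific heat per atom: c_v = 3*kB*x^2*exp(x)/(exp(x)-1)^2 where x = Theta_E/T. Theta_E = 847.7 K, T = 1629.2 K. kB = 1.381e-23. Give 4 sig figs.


Step 1: x = Theta_E/T = 847.7/1629.2 = 0.5203
Step 2: x^2 = 0.2707
Step 3: exp(x) = 1.683
Step 4: c_v = 3*1.381e-23*0.2707*1.683/(1.683-1)^2 = 4.051e-23

4.051e-23


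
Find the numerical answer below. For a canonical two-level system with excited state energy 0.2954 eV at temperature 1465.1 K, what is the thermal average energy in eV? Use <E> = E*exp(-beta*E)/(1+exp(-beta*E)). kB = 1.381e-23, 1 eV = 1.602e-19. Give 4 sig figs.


Step 1: beta*E = 0.2954*1.602e-19/(1.381e-23*1465.1) = 2.339
Step 2: exp(-beta*E) = 0.09643
Step 3: <E> = 0.2954*0.09643/(1+0.09643) = 0.02598 eV

0.02598


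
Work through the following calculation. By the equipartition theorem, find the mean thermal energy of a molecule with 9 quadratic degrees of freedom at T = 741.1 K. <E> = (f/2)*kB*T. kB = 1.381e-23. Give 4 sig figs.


Step 1: f/2 = 9/2 = 4.5
Step 2: kB*T = 1.381e-23 * 741.1 = 1.023e-20
Step 3: <E> = 4.5 * 1.023e-20 = 4.606e-20 J

4.606e-20


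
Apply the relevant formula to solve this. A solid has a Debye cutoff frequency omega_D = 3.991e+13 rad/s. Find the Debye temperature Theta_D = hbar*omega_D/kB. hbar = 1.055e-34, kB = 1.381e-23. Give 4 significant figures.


Step 1: hbar*omega_D = 1.055e-34 * 3.991e+13 = 4.211e-21 J
Step 2: Theta_D = 4.211e-21 / 1.381e-23
Step 3: Theta_D = 304.9 K

304.9


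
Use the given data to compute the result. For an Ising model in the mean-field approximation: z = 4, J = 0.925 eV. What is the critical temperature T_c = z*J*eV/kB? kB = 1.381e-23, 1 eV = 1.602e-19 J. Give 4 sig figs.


Step 1: z*J = 4*0.925 = 3.7 eV
Step 2: Convert to Joules: 3.7*1.602e-19 = 5.927e-19 J
Step 3: T_c = 5.927e-19 / 1.381e-23 = 4.292e+04 K

4.292e+04


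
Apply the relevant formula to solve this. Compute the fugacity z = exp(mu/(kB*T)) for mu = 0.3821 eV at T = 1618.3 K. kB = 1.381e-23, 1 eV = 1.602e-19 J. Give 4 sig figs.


Step 1: Convert mu to Joules: 0.3821*1.602e-19 = 6.121e-20 J
Step 2: kB*T = 1.381e-23*1618.3 = 2.235e-20 J
Step 3: mu/(kB*T) = 2.739
Step 4: z = exp(2.739) = 15.47

15.47


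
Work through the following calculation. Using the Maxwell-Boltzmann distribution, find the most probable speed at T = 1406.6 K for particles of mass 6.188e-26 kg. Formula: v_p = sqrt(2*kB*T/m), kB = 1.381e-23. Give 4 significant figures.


Step 1: Numerator = 2*kB*T = 2*1.381e-23*1406.6 = 3.885e-20
Step 2: Ratio = 3.885e-20 / 6.188e-26 = 6.278e+05
Step 3: v_p = sqrt(6.278e+05) = 792.4 m/s

792.4


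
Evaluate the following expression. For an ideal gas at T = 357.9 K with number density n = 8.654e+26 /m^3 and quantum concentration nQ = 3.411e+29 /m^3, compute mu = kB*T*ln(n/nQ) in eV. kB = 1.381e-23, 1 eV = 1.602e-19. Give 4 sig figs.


Step 1: n/nQ = 8.654e+26/3.411e+29 = 0.002537
Step 2: ln(n/nQ) = -5.977
Step 3: mu = kB*T*ln(n/nQ) = 4.943e-21*-5.977 = -2.954e-20 J
Step 4: Convert to eV: -2.954e-20/1.602e-19 = -0.1844 eV

-0.1844


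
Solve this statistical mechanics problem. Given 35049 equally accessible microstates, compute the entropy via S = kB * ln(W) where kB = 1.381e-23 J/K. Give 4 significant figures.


Step 1: ln(W) = ln(35049) = 10.46
Step 2: S = kB * ln(W) = 1.381e-23 * 10.46
Step 3: S = 1.445e-22 J/K

1.445e-22


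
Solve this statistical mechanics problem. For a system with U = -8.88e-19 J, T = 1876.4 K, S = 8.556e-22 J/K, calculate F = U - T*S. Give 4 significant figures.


Step 1: T*S = 1876.4 * 8.556e-22 = 1.605e-18 J
Step 2: F = U - T*S = -8.88e-19 - 1.605e-18
Step 3: F = -2.493e-18 J

-2.493e-18


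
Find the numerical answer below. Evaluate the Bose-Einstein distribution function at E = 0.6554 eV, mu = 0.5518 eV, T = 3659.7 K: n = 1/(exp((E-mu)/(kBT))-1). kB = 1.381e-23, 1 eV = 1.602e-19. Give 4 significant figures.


Step 1: (E - mu) = 0.1036 eV
Step 2: x = (E-mu)*eV/(kB*T) = 0.1036*1.602e-19/(1.381e-23*3659.7) = 0.3284
Step 3: exp(x) = 1.389
Step 4: n = 1/(exp(x)-1) = 2.573

2.573


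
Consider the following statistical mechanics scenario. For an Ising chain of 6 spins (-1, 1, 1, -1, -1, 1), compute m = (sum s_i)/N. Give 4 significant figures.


Step 1: Count up spins (+1): 3, down spins (-1): 3
Step 2: Total magnetization M = 3 - 3 = 0
Step 3: m = M/N = 0/6 = 0

0


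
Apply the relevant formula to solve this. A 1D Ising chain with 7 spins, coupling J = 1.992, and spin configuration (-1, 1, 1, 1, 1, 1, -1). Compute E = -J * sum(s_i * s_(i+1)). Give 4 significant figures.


Step 1: Nearest-neighbor products: -1, 1, 1, 1, 1, -1
Step 2: Sum of products = 2
Step 3: E = -1.992 * 2 = -3.984

-3.984


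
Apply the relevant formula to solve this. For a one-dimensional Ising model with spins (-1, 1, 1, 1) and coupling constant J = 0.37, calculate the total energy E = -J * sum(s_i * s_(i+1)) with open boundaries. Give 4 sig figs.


Step 1: Nearest-neighbor products: -1, 1, 1
Step 2: Sum of products = 1
Step 3: E = -0.37 * 1 = -0.37

-0.37


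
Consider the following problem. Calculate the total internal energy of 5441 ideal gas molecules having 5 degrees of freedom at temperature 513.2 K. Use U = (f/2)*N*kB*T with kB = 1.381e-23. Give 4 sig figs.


Step 1: f/2 = 5/2 = 2.5
Step 2: N*kB*T = 5441*1.381e-23*513.2 = 3.856e-17
Step 3: U = 2.5 * 3.856e-17 = 9.64e-17 J

9.64e-17


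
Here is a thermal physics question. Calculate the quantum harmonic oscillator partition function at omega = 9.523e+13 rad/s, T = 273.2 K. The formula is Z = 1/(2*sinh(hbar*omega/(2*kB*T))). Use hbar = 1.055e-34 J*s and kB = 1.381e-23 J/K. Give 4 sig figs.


Step 1: Compute x = hbar*omega/(kB*T) = 1.055e-34*9.523e+13/(1.381e-23*273.2) = 2.663
Step 2: x/2 = 1.331
Step 3: sinh(x/2) = 1.761
Step 4: Z = 1/(2*1.761) = 0.2839

0.2839


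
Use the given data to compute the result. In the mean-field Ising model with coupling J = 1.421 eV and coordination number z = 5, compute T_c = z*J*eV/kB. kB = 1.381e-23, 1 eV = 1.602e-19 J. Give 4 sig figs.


Step 1: z*J = 5*1.421 = 7.105 eV
Step 2: Convert to Joules: 7.105*1.602e-19 = 1.138e-18 J
Step 3: T_c = 1.138e-18 / 1.381e-23 = 8.242e+04 K

8.242e+04


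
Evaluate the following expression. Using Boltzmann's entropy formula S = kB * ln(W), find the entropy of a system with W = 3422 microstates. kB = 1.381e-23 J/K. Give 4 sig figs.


Step 1: ln(W) = ln(3422) = 8.138
Step 2: S = kB * ln(W) = 1.381e-23 * 8.138
Step 3: S = 1.124e-22 J/K

1.124e-22


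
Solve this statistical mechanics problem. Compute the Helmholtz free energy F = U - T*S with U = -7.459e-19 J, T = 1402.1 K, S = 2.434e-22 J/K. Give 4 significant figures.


Step 1: T*S = 1402.1 * 2.434e-22 = 3.413e-19 J
Step 2: F = U - T*S = -7.459e-19 - 3.413e-19
Step 3: F = -1.087e-18 J

-1.087e-18


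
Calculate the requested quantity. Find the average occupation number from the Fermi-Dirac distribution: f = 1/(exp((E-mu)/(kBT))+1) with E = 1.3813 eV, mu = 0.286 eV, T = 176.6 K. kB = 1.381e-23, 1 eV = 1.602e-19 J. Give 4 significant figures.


Step 1: (E - mu) = 1.3813 - 0.286 = 1.095 eV
Step 2: Convert: (E-mu)*eV = 1.755e-19 J
Step 3: x = (E-mu)*eV/(kB*T) = 71.95
Step 4: f = 1/(exp(71.95)+1) = 5.674e-32

5.674e-32


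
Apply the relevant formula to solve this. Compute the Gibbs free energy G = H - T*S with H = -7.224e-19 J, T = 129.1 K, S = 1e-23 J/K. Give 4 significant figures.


Step 1: T*S = 129.1 * 1e-23 = 1.291e-21 J
Step 2: G = H - T*S = -7.224e-19 - 1.291e-21
Step 3: G = -7.237e-19 J

-7.237e-19


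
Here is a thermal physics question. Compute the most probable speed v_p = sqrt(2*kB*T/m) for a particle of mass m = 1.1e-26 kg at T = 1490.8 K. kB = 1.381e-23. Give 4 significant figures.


Step 1: Numerator = 2*kB*T = 2*1.381e-23*1490.8 = 4.118e-20
Step 2: Ratio = 4.118e-20 / 1.1e-26 = 3.743e+06
Step 3: v_p = sqrt(3.743e+06) = 1935 m/s

1935


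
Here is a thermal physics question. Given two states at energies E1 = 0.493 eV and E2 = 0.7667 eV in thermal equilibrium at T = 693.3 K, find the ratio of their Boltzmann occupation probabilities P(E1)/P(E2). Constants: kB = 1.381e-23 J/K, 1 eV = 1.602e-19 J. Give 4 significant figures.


Step 1: Compute energy difference dE = E1 - E2 = 0.493 - 0.7667 = -0.2737 eV
Step 2: Convert to Joules: dE_J = -0.2737 * 1.602e-19 = -4.385e-20 J
Step 3: Compute exponent = -dE_J / (kB * T) = -(-4.385e-20) / (1.381e-23 * 693.3) = 4.58
Step 4: P(E1)/P(E2) = exp(4.58) = 97.47

97.47


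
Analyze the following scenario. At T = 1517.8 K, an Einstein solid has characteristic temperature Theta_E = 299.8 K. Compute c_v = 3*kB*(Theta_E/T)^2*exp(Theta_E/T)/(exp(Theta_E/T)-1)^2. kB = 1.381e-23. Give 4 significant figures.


Step 1: x = Theta_E/T = 299.8/1517.8 = 0.1975
Step 2: x^2 = 0.03902
Step 3: exp(x) = 1.218
Step 4: c_v = 3*1.381e-23*0.03902*1.218/(1.218-1)^2 = 4.13e-23

4.13e-23


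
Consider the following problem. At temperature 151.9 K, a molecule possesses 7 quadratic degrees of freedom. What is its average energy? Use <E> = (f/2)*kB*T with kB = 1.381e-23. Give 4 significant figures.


Step 1: f/2 = 7/2 = 3.5
Step 2: kB*T = 1.381e-23 * 151.9 = 2.098e-21
Step 3: <E> = 3.5 * 2.098e-21 = 7.342e-21 J

7.342e-21


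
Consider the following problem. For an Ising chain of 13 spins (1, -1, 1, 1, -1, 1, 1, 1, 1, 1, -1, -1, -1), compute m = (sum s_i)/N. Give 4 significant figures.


Step 1: Count up spins (+1): 8, down spins (-1): 5
Step 2: Total magnetization M = 8 - 5 = 3
Step 3: m = M/N = 3/13 = 0.2308

0.2308
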